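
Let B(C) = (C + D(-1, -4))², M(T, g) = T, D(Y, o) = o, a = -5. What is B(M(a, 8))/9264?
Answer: 27/3088 ≈ 0.0087435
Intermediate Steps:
B(C) = (-4 + C)² (B(C) = (C - 4)² = (-4 + C)²)
B(M(a, 8))/9264 = (-4 - 5)²/9264 = (-9)²*(1/9264) = 81*(1/9264) = 27/3088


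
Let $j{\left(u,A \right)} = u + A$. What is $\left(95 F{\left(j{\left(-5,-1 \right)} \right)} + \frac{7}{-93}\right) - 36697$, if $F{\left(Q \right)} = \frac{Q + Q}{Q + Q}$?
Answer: $- \frac{3403993}{93} \approx -36602.0$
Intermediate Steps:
$j{\left(u,A \right)} = A + u$
$F{\left(Q \right)} = 1$ ($F{\left(Q \right)} = \frac{2 Q}{2 Q} = 2 Q \frac{1}{2 Q} = 1$)
$\left(95 F{\left(j{\left(-5,-1 \right)} \right)} + \frac{7}{-93}\right) - 36697 = \left(95 \cdot 1 + \frac{7}{-93}\right) - 36697 = \left(95 + 7 \left(- \frac{1}{93}\right)\right) - 36697 = \left(95 - \frac{7}{93}\right) - 36697 = \frac{8828}{93} - 36697 = - \frac{3403993}{93}$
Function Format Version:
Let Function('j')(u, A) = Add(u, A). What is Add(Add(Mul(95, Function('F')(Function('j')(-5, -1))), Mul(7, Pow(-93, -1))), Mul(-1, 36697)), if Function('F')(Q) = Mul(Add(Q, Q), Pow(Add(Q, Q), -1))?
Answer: Rational(-3403993, 93) ≈ -36602.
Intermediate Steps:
Function('j')(u, A) = Add(A, u)
Function('F')(Q) = 1 (Function('F')(Q) = Mul(Mul(2, Q), Pow(Mul(2, Q), -1)) = Mul(Mul(2, Q), Mul(Rational(1, 2), Pow(Q, -1))) = 1)
Add(Add(Mul(95, Function('F')(Function('j')(-5, -1))), Mul(7, Pow(-93, -1))), Mul(-1, 36697)) = Add(Add(Mul(95, 1), Mul(7, Pow(-93, -1))), Mul(-1, 36697)) = Add(Add(95, Mul(7, Rational(-1, 93))), -36697) = Add(Add(95, Rational(-7, 93)), -36697) = Add(Rational(8828, 93), -36697) = Rational(-3403993, 93)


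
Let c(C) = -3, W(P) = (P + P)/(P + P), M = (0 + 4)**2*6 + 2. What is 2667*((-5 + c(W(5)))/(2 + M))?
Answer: -5334/25 ≈ -213.36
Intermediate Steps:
M = 98 (M = 4**2*6 + 2 = 16*6 + 2 = 96 + 2 = 98)
W(P) = 1 (W(P) = (2*P)/((2*P)) = (2*P)*(1/(2*P)) = 1)
2667*((-5 + c(W(5)))/(2 + M)) = 2667*((-5 - 3)/(2 + 98)) = 2667*(-8/100) = 2667*(-8*1/100) = 2667*(-2/25) = -5334/25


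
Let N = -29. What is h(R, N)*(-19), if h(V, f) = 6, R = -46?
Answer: -114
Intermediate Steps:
h(R, N)*(-19) = 6*(-19) = -114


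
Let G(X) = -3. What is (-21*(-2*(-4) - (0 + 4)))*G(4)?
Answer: 252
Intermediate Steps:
(-21*(-2*(-4) - (0 + 4)))*G(4) = -21*(-2*(-4) - (0 + 4))*(-3) = -21*(8 - 1*4)*(-3) = -21*(8 - 4)*(-3) = -21*4*(-3) = -84*(-3) = 252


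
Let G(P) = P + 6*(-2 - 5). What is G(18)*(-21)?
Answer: 504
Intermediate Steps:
G(P) = -42 + P (G(P) = P + 6*(-7) = P - 42 = -42 + P)
G(18)*(-21) = (-42 + 18)*(-21) = -24*(-21) = 504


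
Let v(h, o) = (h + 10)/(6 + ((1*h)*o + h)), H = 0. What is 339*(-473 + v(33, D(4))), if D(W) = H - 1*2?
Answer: -1447982/9 ≈ -1.6089e+5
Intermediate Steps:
D(W) = -2 (D(W) = 0 - 1*2 = 0 - 2 = -2)
v(h, o) = (10 + h)/(6 + h + h*o) (v(h, o) = (10 + h)/(6 + (h*o + h)) = (10 + h)/(6 + (h + h*o)) = (10 + h)/(6 + h + h*o))
339*(-473 + v(33, D(4))) = 339*(-473 + (10 + 33)/(6 + 33 + 33*(-2))) = 339*(-473 + 43/(6 + 33 - 66)) = 339*(-473 + 43/(-27)) = 339*(-473 - 1/27*43) = 339*(-473 - 43/27) = 339*(-12814/27) = -1447982/9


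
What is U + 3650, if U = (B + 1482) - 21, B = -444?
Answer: 4667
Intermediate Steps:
U = 1017 (U = (-444 + 1482) - 21 = 1038 - 21 = 1017)
U + 3650 = 1017 + 3650 = 4667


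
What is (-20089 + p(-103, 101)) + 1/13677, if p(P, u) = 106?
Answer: -273307490/13677 ≈ -19983.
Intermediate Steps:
(-20089 + p(-103, 101)) + 1/13677 = (-20089 + 106) + 1/13677 = -19983 + 1/13677 = -273307490/13677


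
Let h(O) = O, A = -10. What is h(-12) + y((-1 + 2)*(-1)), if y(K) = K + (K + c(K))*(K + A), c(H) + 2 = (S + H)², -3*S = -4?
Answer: 169/9 ≈ 18.778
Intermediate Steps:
S = 4/3 (S = -⅓*(-4) = 4/3 ≈ 1.3333)
c(H) = -2 + (4/3 + H)²
y(K) = K + (-10 + K)*(-2 + K + (4 + 3*K)²/9) (y(K) = K + (K + (-2 + (4 + 3*K)²/9))*(K - 10) = K + (-2 + K + (4 + 3*K)²/9)*(-10 + K) = K + (-10 + K)*(-2 + K + (4 + 3*K)²/9))
h(-12) + y((-1 + 2)*(-1)) = -12 + (20/9 + ((-1 + 2)*(-1))³ - 323*(-1 + 2)*(-1)/9 - 19*(-1 + 2)²/3) = -12 + (20/9 + (1*(-1))³ - 323*(-1)/9 - 19*1²/3) = -12 + (20/9 + (-1)³ - 323/9*(-1) - 19/3*(-1)²) = -12 + (20/9 - 1 + 323/9 - 19/3*1) = -12 + (20/9 - 1 + 323/9 - 19/3) = -12 + 277/9 = 169/9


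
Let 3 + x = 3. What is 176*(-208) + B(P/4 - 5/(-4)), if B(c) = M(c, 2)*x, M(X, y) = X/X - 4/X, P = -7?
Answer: -36608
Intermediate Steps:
x = 0 (x = -3 + 3 = 0)
M(X, y) = 1 - 4/X
B(c) = 0 (B(c) = ((-4 + c)/c)*0 = 0)
176*(-208) + B(P/4 - 5/(-4)) = 176*(-208) + 0 = -36608 + 0 = -36608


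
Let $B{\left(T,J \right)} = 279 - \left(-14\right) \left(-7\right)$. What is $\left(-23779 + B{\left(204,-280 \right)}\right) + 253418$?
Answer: $229820$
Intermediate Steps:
$B{\left(T,J \right)} = 181$ ($B{\left(T,J \right)} = 279 - 98 = 181$)
$\left(-23779 + B{\left(204,-280 \right)}\right) + 253418 = \left(-23779 + 181\right) + 253418 = -23598 + 253418 = 229820$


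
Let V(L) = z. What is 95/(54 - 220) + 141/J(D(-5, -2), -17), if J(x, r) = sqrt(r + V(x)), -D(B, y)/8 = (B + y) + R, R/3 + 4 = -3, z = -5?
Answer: -95/166 - 141*I*sqrt(22)/22 ≈ -0.57229 - 30.061*I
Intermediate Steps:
R = -21 (R = -12 + 3*(-3) = -12 - 9 = -21)
V(L) = -5
D(B, y) = 168 - 8*B - 8*y (D(B, y) = -8*((B + y) - 21) = -8*(-21 + B + y) = 168 - 8*B - 8*y)
J(x, r) = sqrt(-5 + r) (J(x, r) = sqrt(r - 5) = sqrt(-5 + r))
95/(54 - 220) + 141/J(D(-5, -2), -17) = 95/(54 - 220) + 141/(sqrt(-5 - 17)) = 95/(-166) + 141/(sqrt(-22)) = 95*(-1/166) + 141/((I*sqrt(22))) = -95/166 + 141*(-I*sqrt(22)/22) = -95/166 - 141*I*sqrt(22)/22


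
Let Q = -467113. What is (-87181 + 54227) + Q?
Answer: -500067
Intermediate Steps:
(-87181 + 54227) + Q = (-87181 + 54227) - 467113 = -32954 - 467113 = -500067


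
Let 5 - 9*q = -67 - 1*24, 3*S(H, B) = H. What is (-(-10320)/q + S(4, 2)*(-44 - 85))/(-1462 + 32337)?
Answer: 1591/61750 ≈ 0.025765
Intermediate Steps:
S(H, B) = H/3
q = 32/3 (q = 5/9 - (-67 - 1*24)/9 = 5/9 - (-67 - 24)/9 = 5/9 - ⅑*(-91) = 5/9 + 91/9 = 32/3 ≈ 10.667)
(-(-10320)/q + S(4, 2)*(-44 - 85))/(-1462 + 32337) = (-(-10320)/32/3 + ((⅓)*4)*(-44 - 85))/(-1462 + 32337) = (-(-10320)*3/32 + (4/3)*(-129))/30875 = (-43*(-45/2) - 172)*(1/30875) = (1935/2 - 172)*(1/30875) = (1591/2)*(1/30875) = 1591/61750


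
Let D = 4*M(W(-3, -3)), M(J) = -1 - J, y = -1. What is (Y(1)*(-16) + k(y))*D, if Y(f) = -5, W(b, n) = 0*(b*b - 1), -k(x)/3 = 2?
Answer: -296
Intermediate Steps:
k(x) = -6 (k(x) = -3*2 = -6)
W(b, n) = 0 (W(b, n) = 0*(b² - 1) = 0*(-1 + b²) = 0)
D = -4 (D = 4*(-1 - 1*0) = 4*(-1 + 0) = 4*(-1) = -4)
(Y(1)*(-16) + k(y))*D = (-5*(-16) - 6)*(-4) = (80 - 6)*(-4) = 74*(-4) = -296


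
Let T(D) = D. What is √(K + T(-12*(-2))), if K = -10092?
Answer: 2*I*√2517 ≈ 100.34*I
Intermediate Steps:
√(K + T(-12*(-2))) = √(-10092 - 12*(-2)) = √(-10092 - 2*(-12)) = √(-10092 + 24) = √(-10068) = 2*I*√2517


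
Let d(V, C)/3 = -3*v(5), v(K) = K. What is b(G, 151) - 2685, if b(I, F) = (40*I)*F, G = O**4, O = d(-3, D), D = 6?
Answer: 24767772315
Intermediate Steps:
d(V, C) = -45 (d(V, C) = 3*(-3*5) = 3*(-15) = -45)
O = -45
G = 4100625 (G = (-45)**4 = 4100625)
b(I, F) = 40*F*I
b(G, 151) - 2685 = 40*151*4100625 - 2685 = 24767775000 - 2685 = 24767772315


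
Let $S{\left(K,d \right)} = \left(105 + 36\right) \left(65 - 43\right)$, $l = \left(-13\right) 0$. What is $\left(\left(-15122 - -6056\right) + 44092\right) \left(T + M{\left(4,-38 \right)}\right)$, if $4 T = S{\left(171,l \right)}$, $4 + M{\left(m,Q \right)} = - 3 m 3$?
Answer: $25761623$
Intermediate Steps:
$M{\left(m,Q \right)} = -4 - 9 m$ ($M{\left(m,Q \right)} = -4 + - 3 m 3 = -4 - 9 m$)
$l = 0$
$S{\left(K,d \right)} = 3102$ ($S{\left(K,d \right)} = 141 \cdot 22 = 3102$)
$T = \frac{1551}{2}$ ($T = \frac{1}{4} \cdot 3102 = \frac{1551}{2} \approx 775.5$)
$\left(\left(-15122 - -6056\right) + 44092\right) \left(T + M{\left(4,-38 \right)}\right) = \left(\left(-15122 - -6056\right) + 44092\right) \left(\frac{1551}{2} - 40\right) = \left(\left(-15122 + 6056\right) + 44092\right) \left(\frac{1551}{2} - 40\right) = \left(-9066 + 44092\right) \left(\frac{1551}{2} - 40\right) = 35026 \cdot \frac{1471}{2} = 25761623$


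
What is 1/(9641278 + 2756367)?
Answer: 1/12397645 ≈ 8.0660e-8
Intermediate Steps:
1/(9641278 + 2756367) = 1/12397645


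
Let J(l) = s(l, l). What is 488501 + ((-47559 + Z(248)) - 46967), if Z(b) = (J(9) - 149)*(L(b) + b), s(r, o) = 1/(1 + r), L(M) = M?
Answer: 1600603/5 ≈ 3.2012e+5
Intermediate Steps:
J(l) = 1/(1 + l)
Z(b) = -1489*b/5 (Z(b) = (1/(1 + 9) - 149)*(b + b) = (1/10 - 149)*(2*b) = (⅒ - 149)*(2*b) = -1489*b/5)
488501 + ((-47559 + Z(248)) - 46967) = 488501 + ((-47559 - 1489/5*248) - 46967) = 488501 + ((-47559 - 369272/5) - 46967) = 488501 + (-607067/5 - 46967) = 488501 - 841902/5 = 1600603/5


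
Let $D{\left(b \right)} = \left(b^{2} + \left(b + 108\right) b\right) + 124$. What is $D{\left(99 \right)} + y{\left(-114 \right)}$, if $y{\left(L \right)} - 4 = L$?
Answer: $30308$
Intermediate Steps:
$y{\left(L \right)} = 4 + L$
$D{\left(b \right)} = 124 + b^{2} + b \left(108 + b\right)$ ($D{\left(b \right)} = \left(b^{2} + \left(108 + b\right) b\right) + 124 = \left(b^{2} + b \left(108 + b\right)\right) + 124 = 124 + b^{2} + b \left(108 + b\right)$)
$D{\left(99 \right)} + y{\left(-114 \right)} = \left(124 + 2 \cdot 99^{2} + 108 \cdot 99\right) + \left(4 - 114\right) = \left(124 + 2 \cdot 9801 + 10692\right) - 110 = \left(124 + 19602 + 10692\right) - 110 = 30418 - 110 = 30308$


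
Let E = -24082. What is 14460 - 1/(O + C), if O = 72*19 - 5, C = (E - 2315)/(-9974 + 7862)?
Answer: 14002354756/968351 ≈ 14460.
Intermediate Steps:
C = 8799/704 (C = (-24082 - 2315)/(-9974 + 7862) = -26397/(-2112) = -26397*(-1/2112) = 8799/704 ≈ 12.499)
O = 1363 (O = 1368 - 5 = 1363)
14460 - 1/(O + C) = 14460 - 1/(1363 + 8799/704) = 14460 - 1/968351/704 = 14460 - 1*704/968351 = 14460 - 704/968351 = 14002354756/968351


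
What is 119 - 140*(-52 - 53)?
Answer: 14819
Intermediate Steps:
119 - 140*(-52 - 53) = 119 - 140*(-105) = 119 + 14700 = 14819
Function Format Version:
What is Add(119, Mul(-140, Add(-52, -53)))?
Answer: 14819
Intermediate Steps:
Add(119, Mul(-140, Add(-52, -53))) = Add(119, Mul(-140, -105)) = Add(119, 14700) = 14819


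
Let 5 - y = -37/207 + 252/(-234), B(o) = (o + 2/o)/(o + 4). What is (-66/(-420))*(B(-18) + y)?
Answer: 3128543/2637180 ≈ 1.1863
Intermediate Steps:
B(o) = (o + 2/o)/(4 + o)
y = 16834/2691 (y = 5 - (-37/207 + 252/(-234)) = 5 - (-37*1/207 + 252*(-1/234)) = 5 - (-37/207 - 14/13) = 5 - 1*(-3379/2691) = 5 + 3379/2691 = 16834/2691 ≈ 6.2557)
(-66/(-420))*(B(-18) + y) = (-66/(-420))*((2 + (-18)²)/((-18)*(4 - 18)) + 16834/2691) = (-66*(-1/420))*(-1/18*(2 + 324)/(-14) + 16834/2691) = 11*(-1/18*(-1/14)*326 + 16834/2691)/70 = 11*(163/126 + 16834/2691)/70 = (11/70)*(284413/37674) = 3128543/2637180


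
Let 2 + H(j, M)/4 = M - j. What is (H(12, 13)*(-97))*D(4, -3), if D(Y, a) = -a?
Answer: 1164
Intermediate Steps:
H(j, M) = -8 - 4*j + 4*M (H(j, M) = -8 + 4*(M - j) = -8 + (-4*j + 4*M) = -8 - 4*j + 4*M)
(H(12, 13)*(-97))*D(4, -3) = ((-8 - 4*12 + 4*13)*(-97))*(-1*(-3)) = ((-8 - 48 + 52)*(-97))*3 = -4*(-97)*3 = 388*3 = 1164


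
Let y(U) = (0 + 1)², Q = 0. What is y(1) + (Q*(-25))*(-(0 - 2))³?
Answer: 1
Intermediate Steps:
y(U) = 1 (y(U) = 1² = 1)
y(1) + (Q*(-25))*(-(0 - 2))³ = 1 + (0*(-25))*(-(0 - 2))³ = 1 + 0*(-1*(-2))³ = 1 + 0*2³ = 1 + 0*8 = 1 + 0 = 1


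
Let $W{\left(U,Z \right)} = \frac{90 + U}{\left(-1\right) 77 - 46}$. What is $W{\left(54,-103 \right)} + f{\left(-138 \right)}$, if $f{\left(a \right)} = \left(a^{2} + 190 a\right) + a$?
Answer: $- \frac{299922}{41} \approx -7315.2$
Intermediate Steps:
$f{\left(a \right)} = a^{2} + 191 a$
$W{\left(U,Z \right)} = - \frac{30}{41} - \frac{U}{123}$ ($W{\left(U,Z \right)} = \frac{90 + U}{-77 - 46} = \frac{90 + U}{-123} = \left(90 + U\right) \left(- \frac{1}{123}\right) = - \frac{30}{41} - \frac{U}{123}$)
$W{\left(54,-103 \right)} + f{\left(-138 \right)} = \left(- \frac{30}{41} - \frac{18}{41}\right) - 138 \left(191 - 138\right) = \left(- \frac{30}{41} - \frac{18}{41}\right) - 7314 = - \frac{48}{41} - 7314 = - \frac{299922}{41}$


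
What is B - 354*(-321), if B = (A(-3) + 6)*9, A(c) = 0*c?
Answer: 113688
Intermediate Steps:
A(c) = 0
B = 54 (B = (0 + 6)*9 = 6*9 = 54)
B - 354*(-321) = 54 - 354*(-321) = 54 + 113634 = 113688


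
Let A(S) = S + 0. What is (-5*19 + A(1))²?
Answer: 8836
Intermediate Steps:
A(S) = S
(-5*19 + A(1))² = (-5*19 + 1)² = (-95 + 1)² = (-94)² = 8836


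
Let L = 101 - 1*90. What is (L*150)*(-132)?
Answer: -217800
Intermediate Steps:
L = 11 (L = 101 - 90 = 11)
(L*150)*(-132) = (11*150)*(-132) = 1650*(-132) = -217800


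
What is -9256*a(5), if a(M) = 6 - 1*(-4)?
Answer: -92560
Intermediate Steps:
a(M) = 10 (a(M) = 6 + 4 = 10)
-9256*a(5) = -9256*10 = -92560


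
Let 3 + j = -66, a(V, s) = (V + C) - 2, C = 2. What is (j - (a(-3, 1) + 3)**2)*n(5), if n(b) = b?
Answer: -345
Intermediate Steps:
a(V, s) = V (a(V, s) = (V + 2) - 2 = (2 + V) - 2 = V)
j = -69 (j = -3 - 66 = -69)
(j - (a(-3, 1) + 3)**2)*n(5) = (-69 - (-3 + 3)**2)*5 = (-69 - 1*0**2)*5 = (-69 - 1*0)*5 = (-69 + 0)*5 = -69*5 = -345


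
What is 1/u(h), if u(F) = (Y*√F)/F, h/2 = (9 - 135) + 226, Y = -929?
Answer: -10*√2/929 ≈ -0.015223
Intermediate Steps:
h = 200 (h = 2*((9 - 135) + 226) = 2*(-126 + 226) = 2*100 = 200)
u(F) = -929/√F (u(F) = (-929*√F)/F = -929/√F)
1/u(h) = 1/(-929*√2/20) = -10*√2/929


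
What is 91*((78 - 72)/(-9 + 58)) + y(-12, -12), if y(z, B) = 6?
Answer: 120/7 ≈ 17.143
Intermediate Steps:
91*((78 - 72)/(-9 + 58)) + y(-12, -12) = 91*((78 - 72)/(-9 + 58)) + 6 = 91*(6/49) + 6 = 78/7 + 6 = 120/7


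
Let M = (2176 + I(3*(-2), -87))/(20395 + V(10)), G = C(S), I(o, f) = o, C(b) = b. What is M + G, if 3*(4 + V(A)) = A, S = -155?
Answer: -9476855/61183 ≈ -154.89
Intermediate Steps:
G = -155
V(A) = -4 + A/3
M = 6510/61183 (M = (2176 + 3*(-2))/(20395 + (-4 + (⅓)*10)) = (2176 - 6)/(20395 + (-4 + 10/3)) = 2170/(20395 - ⅔) = 2170/(61183/3) = 2170*(3/61183) = 6510/61183 ≈ 0.10640)
M + G = 6510/61183 - 155 = -9476855/61183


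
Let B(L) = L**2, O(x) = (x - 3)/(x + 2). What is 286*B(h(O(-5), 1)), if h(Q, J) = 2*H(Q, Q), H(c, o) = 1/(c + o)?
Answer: 1287/32 ≈ 40.219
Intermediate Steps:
O(x) = (-3 + x)/(2 + x)
h(Q, J) = 1/Q (h(Q, J) = 2/(Q + Q) = 2/((2*Q)) = 2*(1/(2*Q)) = 1/Q)
286*B(h(O(-5), 1)) = 286*(1/((-3 - 5)/(2 - 5)))**2 = 286*(1/(-8/(-3)))**2 = 286*(1/(-1/3*(-8)))**2 = 286*(1/(8/3))**2 = 286*(3/8)**2 = 286*(9/64) = 1287/32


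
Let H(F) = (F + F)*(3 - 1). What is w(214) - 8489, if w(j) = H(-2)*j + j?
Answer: -9987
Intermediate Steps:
H(F) = 4*F (H(F) = (2*F)*2 = 4*F)
w(j) = -7*j (w(j) = (4*(-2))*j + j = -8*j + j = -7*j)
w(214) - 8489 = -7*214 - 8489 = -1498 - 8489 = -9987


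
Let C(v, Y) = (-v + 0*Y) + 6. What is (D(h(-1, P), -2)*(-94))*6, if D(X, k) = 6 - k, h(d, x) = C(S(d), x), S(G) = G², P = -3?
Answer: -4512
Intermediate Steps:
C(v, Y) = 6 - v (C(v, Y) = (-v + 0) + 6 = -v + 6 = 6 - v)
h(d, x) = 6 - d²
(D(h(-1, P), -2)*(-94))*6 = ((6 - 1*(-2))*(-94))*6 = ((6 + 2)*(-94))*6 = (8*(-94))*6 = -752*6 = -4512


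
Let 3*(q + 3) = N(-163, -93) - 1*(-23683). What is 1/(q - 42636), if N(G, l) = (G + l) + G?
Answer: -3/104653 ≈ -2.8666e-5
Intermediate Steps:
N(G, l) = l + 2*G
q = 23255/3 (q = -3 + ((-93 + 2*(-163)) - 1*(-23683))/3 = -3 + ((-93 - 326) + 23683)/3 = -3 + (-419 + 23683)/3 = -3 + (⅓)*23264 = -3 + 23264/3 = 23255/3 ≈ 7751.7)
1/(q - 42636) = 1/(23255/3 - 42636) = 1/(-104653/3) = -3/104653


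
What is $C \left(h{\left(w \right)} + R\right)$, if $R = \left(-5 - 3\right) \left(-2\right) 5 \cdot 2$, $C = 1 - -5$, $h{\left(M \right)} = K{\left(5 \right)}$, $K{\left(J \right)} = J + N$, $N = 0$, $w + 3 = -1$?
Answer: $990$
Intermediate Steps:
$w = -4$ ($w = -3 - 1 = -4$)
$K{\left(J \right)} = J$ ($K{\left(J \right)} = J + 0 = J$)
$h{\left(M \right)} = 5$
$C = 6$ ($C = 1 + 5 = 6$)
$R = 160$ ($R = - 8 \left(\left(-10\right) 2\right) = \left(-8\right) \left(-20\right) = 160$)
$C \left(h{\left(w \right)} + R\right) = 6 \left(5 + 160\right) = 6 \cdot 165 = 990$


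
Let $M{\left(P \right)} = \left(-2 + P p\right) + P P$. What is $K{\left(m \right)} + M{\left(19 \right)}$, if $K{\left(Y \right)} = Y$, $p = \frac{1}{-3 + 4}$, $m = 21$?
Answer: $399$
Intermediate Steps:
$p = 1$ ($p = 1^{-1} = 1$)
$M{\left(P \right)} = -2 + P + P^{2}$ ($M{\left(P \right)} = \left(-2 + P 1\right) + P P = \left(-2 + P\right) + P^{2} = -2 + P + P^{2}$)
$K{\left(m \right)} + M{\left(19 \right)} = 21 + \left(-2 + 19 + 19^{2}\right) = 21 + \left(-2 + 19 + 361\right) = 21 + 378 = 399$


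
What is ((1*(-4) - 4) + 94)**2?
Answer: 7396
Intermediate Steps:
((1*(-4) - 4) + 94)**2 = ((-4 - 4) + 94)**2 = (-8 + 94)**2 = 86**2 = 7396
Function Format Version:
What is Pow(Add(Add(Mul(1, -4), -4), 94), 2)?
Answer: 7396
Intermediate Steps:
Pow(Add(Add(Mul(1, -4), -4), 94), 2) = Pow(Add(Add(-4, -4), 94), 2) = Pow(Add(-8, 94), 2) = Pow(86, 2) = 7396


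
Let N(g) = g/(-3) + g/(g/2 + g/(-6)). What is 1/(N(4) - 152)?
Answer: -3/451 ≈ -0.0066519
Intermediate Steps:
N(g) = 3 - g/3 (N(g) = g*(-1/3) + g/(g*(1/2) + g*(-1/6)) = -g/3 + g/(g/2 - g/6) = -g/3 + g/((g/3)) = -g/3 + g*(3/g) = -g/3 + 3 = 3 - g/3)
1/(N(4) - 152) = 1/((3 - 1/3*4) - 152) = 1/((3 - 4/3) - 152) = 1/(5/3 - 152) = 1/(-451/3) = -3/451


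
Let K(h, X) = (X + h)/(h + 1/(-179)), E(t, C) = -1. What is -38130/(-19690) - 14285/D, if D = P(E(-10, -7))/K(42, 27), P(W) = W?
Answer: 347427277236/14800973 ≈ 23473.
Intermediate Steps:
K(h, X) = (X + h)/(-1/179 + h) (K(h, X) = (X + h)/(h - 1/179) = (X + h)/(-1/179 + h))
D = -7517/12351 (D = -1/(179*(27 + 42)/(-1 + 179*42)) = -1/(179*69/(-1 + 7518)) = -1/(179*69/7517) = -1/(179*(1/7517)*69) = -1/12351/7517 = -1*7517/12351 = -7517/12351 ≈ -0.60861)
-38130/(-19690) - 14285/D = -38130/(-19690) - 14285/(-7517/12351) = -38130*(-1/19690) - 14285*(-12351/7517) = 3813/1969 + 176434035/7517 = 347427277236/14800973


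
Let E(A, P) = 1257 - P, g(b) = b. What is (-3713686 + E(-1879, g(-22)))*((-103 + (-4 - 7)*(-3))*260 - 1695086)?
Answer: 6360414939402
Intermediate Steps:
(-3713686 + E(-1879, g(-22)))*((-103 + (-4 - 7)*(-3))*260 - 1695086) = (-3713686 + (1257 - 1*(-22)))*((-103 + (-4 - 7)*(-3))*260 - 1695086) = (-3713686 + (1257 + 22))*((-103 - 11*(-3))*260 - 1695086) = (-3713686 + 1279)*((-103 + 33)*260 - 1695086) = -3712407*(-70*260 - 1695086) = -3712407*(-18200 - 1695086) = -3712407*(-1713286) = 6360414939402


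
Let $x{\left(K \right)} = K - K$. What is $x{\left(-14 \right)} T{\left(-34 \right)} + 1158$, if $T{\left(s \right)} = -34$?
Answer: $1158$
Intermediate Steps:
$x{\left(K \right)} = 0$
$x{\left(-14 \right)} T{\left(-34 \right)} + 1158 = 0 \left(-34\right) + 1158 = 0 + 1158 = 1158$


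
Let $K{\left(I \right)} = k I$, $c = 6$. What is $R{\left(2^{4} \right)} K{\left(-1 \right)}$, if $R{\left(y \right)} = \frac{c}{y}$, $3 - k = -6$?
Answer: $- \frac{27}{8} \approx -3.375$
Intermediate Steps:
$k = 9$ ($k = 3 - -6 = 3 + 6 = 9$)
$R{\left(y \right)} = \frac{6}{y}$
$K{\left(I \right)} = 9 I$
$R{\left(2^{4} \right)} K{\left(-1 \right)} = \frac{6}{2^{4}} \cdot 9 \left(-1\right) = \frac{6}{16} \left(-9\right) = 6 \cdot \frac{1}{16} \left(-9\right) = \frac{3}{8} \left(-9\right) = - \frac{27}{8}$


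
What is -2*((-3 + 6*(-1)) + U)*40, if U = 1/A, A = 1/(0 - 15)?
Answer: 1920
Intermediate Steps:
A = -1/15 (A = 1/(-15) = -1/15 ≈ -0.066667)
U = -15 (U = 1/(-1/15) = -15)
-2*((-3 + 6*(-1)) + U)*40 = -2*((-3 + 6*(-1)) - 15)*40 = -2*((-3 - 6) - 15)*40 = -2*(-9 - 15)*40 = -2*(-24)*40 = 48*40 = 1920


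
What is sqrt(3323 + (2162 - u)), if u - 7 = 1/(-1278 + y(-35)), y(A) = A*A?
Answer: sqrt(15387755)/53 ≈ 74.014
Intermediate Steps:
y(A) = A**2
u = 370/53 (u = 7 + 1/(-1278 + (-35)**2) = 7 + 1/(-1278 + 1225) = 7 + 1/(-53) = 7 - 1/53 = 370/53 ≈ 6.9811)
sqrt(3323 + (2162 - u)) = sqrt(3323 + (2162 - 1*370/53)) = sqrt(3323 + (2162 - 370/53)) = sqrt(3323 + 114216/53) = sqrt(290335/53) = sqrt(15387755)/53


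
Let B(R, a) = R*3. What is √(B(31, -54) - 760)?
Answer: I*√667 ≈ 25.826*I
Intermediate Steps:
B(R, a) = 3*R
√(B(31, -54) - 760) = √(3*31 - 760) = √(93 - 760) = √(-667) = I*√667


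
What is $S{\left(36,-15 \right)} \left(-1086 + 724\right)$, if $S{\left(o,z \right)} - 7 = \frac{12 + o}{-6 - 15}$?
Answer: $- \frac{11946}{7} \approx -1706.6$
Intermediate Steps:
$S{\left(o,z \right)} = \frac{45}{7} - \frac{o}{21}$ ($S{\left(o,z \right)} = 7 + \frac{12 + o}{-6 - 15} = 7 + \frac{12 + o}{-21} = 7 + \left(12 + o\right) \left(- \frac{1}{21}\right) = 7 - \left(\frac{4}{7} + \frac{o}{21}\right) = \frac{45}{7} - \frac{o}{21}$)
$S{\left(36,-15 \right)} \left(-1086 + 724\right) = \left(\frac{45}{7} - \frac{12}{7}\right) \left(-1086 + 724\right) = \left(\frac{45}{7} - \frac{12}{7}\right) \left(-362\right) = \frac{33}{7} \left(-362\right) = - \frac{11946}{7}$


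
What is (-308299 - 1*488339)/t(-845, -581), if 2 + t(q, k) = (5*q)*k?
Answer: -265546/818241 ≈ -0.32453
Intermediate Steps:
t(q, k) = -2 + 5*k*q (t(q, k) = -2 + (5*q)*k = -2 + 5*k*q)
(-308299 - 1*488339)/t(-845, -581) = (-308299 - 1*488339)/(-2 + 5*(-581)*(-845)) = (-308299 - 488339)/(-2 + 2454725) = -796638/2454723 = -796638*1/2454723 = -265546/818241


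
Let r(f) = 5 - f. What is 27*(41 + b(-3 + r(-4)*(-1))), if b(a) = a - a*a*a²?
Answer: -559089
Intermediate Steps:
b(a) = a - a⁴ (b(a) = a - a²*a² = a - a⁴)
27*(41 + b(-3 + r(-4)*(-1))) = 27*(41 + ((-3 + (5 - 1*(-4))*(-1)) - (-3 + (5 - 1*(-4))*(-1))⁴)) = 27*(41 + ((-3 + (5 + 4)*(-1)) - (-3 + (5 + 4)*(-1))⁴)) = 27*(41 + ((-3 + 9*(-1)) - (-3 + 9*(-1))⁴)) = 27*(41 + ((-3 - 9) - (-3 - 9)⁴)) = 27*(41 + (-12 - 1*(-12)⁴)) = 27*(41 + (-12 - 1*20736)) = 27*(41 + (-12 - 20736)) = 27*(41 - 20748) = 27*(-20707) = -559089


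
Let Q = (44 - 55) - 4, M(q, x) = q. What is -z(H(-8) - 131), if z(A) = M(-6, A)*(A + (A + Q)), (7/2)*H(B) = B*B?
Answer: -10098/7 ≈ -1442.6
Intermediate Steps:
H(B) = 2*B²/7 (H(B) = 2*(B*B)/7 = 2*B²/7)
Q = -15 (Q = -11 - 4 = -15)
z(A) = 90 - 12*A (z(A) = -6*(A + (A - 15)) = -6*(A + (-15 + A)) = -6*(-15 + 2*A) = 90 - 12*A)
-z(H(-8) - 131) = -(90 - 12*((2/7)*(-8)² - 131)) = -(90 - 12*((2/7)*64 - 131)) = -(90 - 12*(128/7 - 131)) = -(90 - 12*(-789/7)) = -(90 + 9468/7) = -1*10098/7 = -10098/7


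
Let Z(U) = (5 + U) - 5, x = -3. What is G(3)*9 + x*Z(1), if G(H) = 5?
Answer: 42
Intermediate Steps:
Z(U) = U
G(3)*9 + x*Z(1) = 5*9 - 3*1 = 45 - 3 = 42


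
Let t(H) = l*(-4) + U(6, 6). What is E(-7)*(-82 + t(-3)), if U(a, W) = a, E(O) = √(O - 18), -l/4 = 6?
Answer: 100*I ≈ 100.0*I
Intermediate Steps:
l = -24 (l = -4*6 = -24)
E(O) = √(-18 + O)
t(H) = 102 (t(H) = -24*(-4) + 6 = 96 + 6 = 102)
E(-7)*(-82 + t(-3)) = √(-18 - 7)*(-82 + 102) = √(-25)*20 = (5*I)*20 = 100*I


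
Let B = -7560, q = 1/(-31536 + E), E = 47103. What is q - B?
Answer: 117686521/15567 ≈ 7560.0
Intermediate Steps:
q = 1/15567 (q = 1/(-31536 + 47103) = 1/15567 ≈ 6.4238e-5)
q - B = 1/15567 - 1*(-7560) = 1/15567 + 7560 = 117686521/15567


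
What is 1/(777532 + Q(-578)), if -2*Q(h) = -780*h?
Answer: 1/552112 ≈ 1.8112e-6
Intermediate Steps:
Q(h) = 390*h (Q(h) = -(-390)*h = 390*h)
1/(777532 + Q(-578)) = 1/(777532 + 390*(-578)) = 1/(777532 - 225420) = 1/552112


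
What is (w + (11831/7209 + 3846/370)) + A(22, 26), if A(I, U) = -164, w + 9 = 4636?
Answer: 5968198537/1333665 ≈ 4475.0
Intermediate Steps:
w = 4627 (w = -9 + 4636 = 4627)
(w + (11831/7209 + 3846/370)) + A(22, 26) = (4627 + (11831/7209 + 3846/370)) - 164 = (4627 + (11831*(1/7209) + 3846*(1/370))) - 164 = (4627 + (11831/7209 + 1923/185)) - 164 = (4627 + 16051642/1333665) - 164 = 6186919597/1333665 - 164 = 5968198537/1333665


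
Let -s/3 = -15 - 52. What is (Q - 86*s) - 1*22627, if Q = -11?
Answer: -39924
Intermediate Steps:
s = 201 (s = -3*(-15 - 52) = -3*(-67) = 201)
(Q - 86*s) - 1*22627 = (-11 - 86*201) - 1*22627 = (-11 - 17286) - 22627 = -17297 - 22627 = -39924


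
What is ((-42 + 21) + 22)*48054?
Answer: 48054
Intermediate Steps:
((-42 + 21) + 22)*48054 = (-21 + 22)*48054 = 1*48054 = 48054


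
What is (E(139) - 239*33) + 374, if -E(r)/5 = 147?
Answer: -8248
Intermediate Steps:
E(r) = -735 (E(r) = -5*147 = -735)
(E(139) - 239*33) + 374 = (-735 - 239*33) + 374 = (-735 - 7887) + 374 = -8622 + 374 = -8248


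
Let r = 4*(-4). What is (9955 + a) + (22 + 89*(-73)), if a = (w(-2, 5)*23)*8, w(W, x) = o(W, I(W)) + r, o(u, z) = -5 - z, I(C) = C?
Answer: -16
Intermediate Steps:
r = -16
w(W, x) = -21 - W (w(W, x) = (-5 - W) - 16 = -21 - W)
a = -3496 (a = ((-21 - 1*(-2))*23)*8 = ((-21 + 2)*23)*8 = -19*23*8 = -437*8 = -3496)
(9955 + a) + (22 + 89*(-73)) = (9955 - 3496) + (22 + 89*(-73)) = 6459 + (22 - 6497) = 6459 - 6475 = -16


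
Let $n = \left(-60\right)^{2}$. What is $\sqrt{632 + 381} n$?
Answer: $3600 \sqrt{1013} \approx 1.1458 \cdot 10^{5}$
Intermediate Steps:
$n = 3600$
$\sqrt{632 + 381} n = \sqrt{632 + 381} \cdot 3600 = \sqrt{1013} \cdot 3600 = 3600 \sqrt{1013}$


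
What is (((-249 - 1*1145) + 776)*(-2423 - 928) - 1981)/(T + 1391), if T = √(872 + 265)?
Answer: 2877891367/1933744 - 2068937*√1137/1933744 ≈ 1452.2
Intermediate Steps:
T = √1137 ≈ 33.719
(((-249 - 1*1145) + 776)*(-2423 - 928) - 1981)/(T + 1391) = (((-249 - 1*1145) + 776)*(-2423 - 928) - 1981)/(√1137 + 1391) = (((-249 - 1145) + 776)*(-3351) - 1981)/(1391 + √1137) = ((-1394 + 776)*(-3351) - 1981)/(1391 + √1137) = (-618*(-3351) - 1981)/(1391 + √1137) = (2070918 - 1981)/(1391 + √1137) = 2068937/(1391 + √1137)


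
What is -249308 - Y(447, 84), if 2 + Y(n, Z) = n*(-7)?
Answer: -246177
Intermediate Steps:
Y(n, Z) = -2 - 7*n (Y(n, Z) = -2 + n*(-7) = -2 - 7*n)
-249308 - Y(447, 84) = -249308 - (-2 - 7*447) = -249308 - (-2 - 3129) = -249308 - 1*(-3131) = -249308 + 3131 = -246177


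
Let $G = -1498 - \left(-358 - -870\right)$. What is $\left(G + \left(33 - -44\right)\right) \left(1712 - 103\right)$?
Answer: $-3110197$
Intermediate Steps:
$G = -2010$ ($G = -1498 - \left(-358 + 870\right) = -1498 - 512 = -2010$)
$\left(G + \left(33 - -44\right)\right) \left(1712 - 103\right) = \left(-2010 + \left(33 - -44\right)\right) \left(1712 - 103\right) = \left(-2010 + \left(33 + 44\right)\right) 1609 = \left(-2010 + 77\right) 1609 = \left(-1933\right) 1609 = -3110197$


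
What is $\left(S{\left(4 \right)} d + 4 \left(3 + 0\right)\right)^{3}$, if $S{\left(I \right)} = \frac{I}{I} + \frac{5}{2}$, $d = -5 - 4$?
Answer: $- \frac{59319}{8} \approx -7414.9$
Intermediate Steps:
$d = -9$
$S{\left(I \right)} = \frac{7}{2}$ ($S{\left(I \right)} = 1 + 5 \cdot \frac{1}{2} = 1 + \frac{5}{2} = \frac{7}{2}$)
$\left(S{\left(4 \right)} d + 4 \left(3 + 0\right)\right)^{3} = \left(\frac{7}{2} \left(-9\right) + 4 \left(3 + 0\right)\right)^{3} = \left(- \frac{63}{2} + 4 \cdot 3\right)^{3} = \left(- \frac{63}{2} + 12\right)^{3} = \left(- \frac{39}{2}\right)^{3} = - \frac{59319}{8}$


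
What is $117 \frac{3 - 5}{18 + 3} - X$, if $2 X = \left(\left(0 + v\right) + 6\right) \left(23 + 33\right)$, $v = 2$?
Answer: $- \frac{1646}{7} \approx -235.14$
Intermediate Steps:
$X = 224$ ($X = \frac{\left(\left(0 + 2\right) + 6\right) \left(23 + 33\right)}{2} = \frac{\left(2 + 6\right) 56}{2} = \frac{8 \cdot 56}{2} = \frac{1}{2} \cdot 448 = 224$)
$117 \frac{3 - 5}{18 + 3} - X = 117 \frac{3 - 5}{18 + 3} - 224 = 117 \left(- \frac{2}{21}\right) - 224 = - \frac{78}{7} - 224 = - \frac{1646}{7}$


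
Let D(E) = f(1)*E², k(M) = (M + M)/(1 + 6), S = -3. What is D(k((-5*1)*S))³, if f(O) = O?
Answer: 729000000/117649 ≈ 6196.4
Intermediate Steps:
k(M) = 2*M/7 (k(M) = (2*M)/7 = (2*M)*(⅐) = 2*M/7)
D(E) = E² (D(E) = 1*E² = E²)
D(k((-5*1)*S))³ = ((2*(-5*1*(-3))/7)²)³ = ((2*(-5*(-3))/7)²)³ = (((2/7)*15)²)³ = ((30/7)²)³ = (900/49)³ = 729000000/117649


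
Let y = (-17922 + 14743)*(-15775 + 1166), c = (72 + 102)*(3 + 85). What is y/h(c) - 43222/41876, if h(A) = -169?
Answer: -972406478577/3538522 ≈ -2.7481e+5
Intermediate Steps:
c = 15312 (c = 174*88 = 15312)
y = 46442011 (y = -3179*(-14609) = 46442011)
y/h(c) - 43222/41876 = 46442011/(-169) - 43222/41876 = 46442011*(-1/169) - 43222*1/41876 = -46442011/169 - 21611/20938 = -972406478577/3538522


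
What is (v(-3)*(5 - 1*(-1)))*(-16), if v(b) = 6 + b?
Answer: -288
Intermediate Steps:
(v(-3)*(5 - 1*(-1)))*(-16) = ((6 - 3)*(5 - 1*(-1)))*(-16) = (3*(5 + 1))*(-16) = (3*6)*(-16) = 18*(-16) = -288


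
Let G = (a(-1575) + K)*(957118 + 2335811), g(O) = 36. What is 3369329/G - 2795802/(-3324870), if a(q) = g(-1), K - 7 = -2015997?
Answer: 1031090128439763839/1226210834898269190 ≈ 0.84087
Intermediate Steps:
K = -2015990 (K = 7 - 2015997 = -2015990)
a(q) = 36
G = -6638393389266 (G = (36 - 2015990)*(957118 + 2335811) = -2015954*3292929 = -6638393389266)
3369329/G - 2795802/(-3324870) = 3369329/(-6638393389266) - 2795802/(-3324870) = 3369329*(-1/6638393389266) - 2795802*(-1/3324870) = -3369329/6638393389266 + 465967/554145 = 1031090128439763839/1226210834898269190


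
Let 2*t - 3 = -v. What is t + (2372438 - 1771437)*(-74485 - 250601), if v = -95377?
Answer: -195376963396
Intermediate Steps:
t = 47690 (t = 3/2 + (-1*(-95377))/2 = 3/2 + (½)*95377 = 3/2 + 95377/2 = 47690)
t + (2372438 - 1771437)*(-74485 - 250601) = 47690 + (2372438 - 1771437)*(-74485 - 250601) = 47690 + 601001*(-325086) = 47690 - 195377011086 = -195376963396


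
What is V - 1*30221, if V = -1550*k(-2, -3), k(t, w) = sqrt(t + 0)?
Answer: -30221 - 1550*I*sqrt(2) ≈ -30221.0 - 2192.0*I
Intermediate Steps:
k(t, w) = sqrt(t)
V = -1550*I*sqrt(2) ≈ -2192.0*I
V - 1*30221 = -1550*I*sqrt(2) - 1*30221 = -1550*I*sqrt(2) - 30221 = -30221 - 1550*I*sqrt(2)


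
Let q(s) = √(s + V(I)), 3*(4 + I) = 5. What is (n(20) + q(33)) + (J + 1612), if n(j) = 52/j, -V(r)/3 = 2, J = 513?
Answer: 10638/5 + 3*√3 ≈ 2132.8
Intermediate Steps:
I = -7/3 (I = -4 + (⅓)*5 = -4 + 5/3 = -7/3 ≈ -2.3333)
V(r) = -6 (V(r) = -3*2 = -6)
q(s) = √(-6 + s) (q(s) = √(s - 6) = √(-6 + s))
(n(20) + q(33)) + (J + 1612) = (52/20 + √(-6 + 33)) + (513 + 1612) = (52*(1/20) + √27) + 2125 = (13/5 + 3*√3) + 2125 = 10638/5 + 3*√3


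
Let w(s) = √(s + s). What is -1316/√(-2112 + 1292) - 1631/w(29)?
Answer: -1631*√58/58 + 658*I*√205/205 ≈ -214.16 + 45.957*I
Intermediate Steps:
w(s) = √2*√s (w(s) = √(2*s) = √2*√s)
-1316/√(-2112 + 1292) - 1631/w(29) = -1316/√(-2112 + 1292) - 1631*√58/58 = -1316*(-I*√205/410) - 1631*√58/58 = -(-658)*I*√205/205 - 1631*√58/58 = 658*I*√205/205 - 1631*√58/58 = -1631*√58/58 + 658*I*√205/205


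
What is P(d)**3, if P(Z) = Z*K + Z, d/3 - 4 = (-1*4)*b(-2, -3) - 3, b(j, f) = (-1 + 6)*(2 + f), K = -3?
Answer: -2000376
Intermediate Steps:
b(j, f) = 10 + 5*f (b(j, f) = 5*(2 + f) = 10 + 5*f)
d = 63 (d = 12 + 3*((-1*4)*(10 + 5*(-3)) - 3) = 12 + 3*(-4*(10 - 15) - 3) = 12 + 3*(-4*(-5) - 3) = 12 + 3*(20 - 3) = 12 + 3*17 = 12 + 51 = 63)
P(Z) = -2*Z (P(Z) = Z*(-3) + Z = -3*Z + Z = -2*Z)
P(d)**3 = (-2*63)**3 = (-126)**3 = -2000376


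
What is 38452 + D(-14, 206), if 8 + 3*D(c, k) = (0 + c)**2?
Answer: 115544/3 ≈ 38515.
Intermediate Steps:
D(c, k) = -8/3 + c**2/3 (D(c, k) = -8/3 + (0 + c)**2/3 = -8/3 + c**2/3)
38452 + D(-14, 206) = 38452 + (-8/3 + (1/3)*(-14)**2) = 38452 + (-8/3 + (1/3)*196) = 38452 + (-8/3 + 196/3) = 38452 + 188/3 = 115544/3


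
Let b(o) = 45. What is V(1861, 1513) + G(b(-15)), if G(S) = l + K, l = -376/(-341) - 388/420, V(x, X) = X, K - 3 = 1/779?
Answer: 42289439762/27892095 ≈ 1516.2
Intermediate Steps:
K = 2338/779 (K = 3 + 1/779 = 2338/779 ≈ 3.0013)
l = 6403/35805 (l = -376*(-1/341) - 388*1/420 = 376/341 - 97/105 = 6403/35805 ≈ 0.17883)
G(S) = 88700027/27892095 (G(S) = 6403/35805 + 2338/779 = 88700027/27892095)
V(1861, 1513) + G(b(-15)) = 1513 + 88700027/27892095 = 42289439762/27892095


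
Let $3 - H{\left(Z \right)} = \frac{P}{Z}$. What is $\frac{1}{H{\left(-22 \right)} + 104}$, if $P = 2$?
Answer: $\frac{11}{1178} \approx 0.0093379$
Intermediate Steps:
$H{\left(Z \right)} = 3 - \frac{2}{Z}$
$\frac{1}{H{\left(-22 \right)} + 104} = \frac{1}{\left(3 - \frac{2}{-22}\right) + 104} = \frac{1}{\left(3 - - \frac{1}{11}\right) + 104} = \frac{1}{\left(3 + \frac{1}{11}\right) + 104} = \frac{1}{\frac{34}{11} + 104} = \frac{1}{\frac{1178}{11}} = \frac{11}{1178}$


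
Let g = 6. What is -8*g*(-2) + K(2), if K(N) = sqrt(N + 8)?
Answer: 96 + sqrt(10) ≈ 99.162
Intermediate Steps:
K(N) = sqrt(8 + N)
-8*g*(-2) + K(2) = -48*(-2) + sqrt(8 + 2) = -8*(-12) + sqrt(10) = 96 + sqrt(10)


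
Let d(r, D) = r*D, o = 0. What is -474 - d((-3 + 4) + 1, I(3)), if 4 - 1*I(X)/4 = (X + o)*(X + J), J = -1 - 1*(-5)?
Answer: -338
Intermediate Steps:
J = 4 (J = -1 + 5 = 4)
I(X) = 16 - 4*X*(4 + X) (I(X) = 16 - 4*(X + 0)*(X + 4) = 16 - 4*X*(4 + X))
d(r, D) = D*r
-474 - d((-3 + 4) + 1, I(3)) = -474 - (16 - 16*3 - 4*3**2)*((-3 + 4) + 1) = -474 - (16 - 48 - 4*9)*(1 + 1) = -474 - (16 - 48 - 36)*2 = -474 - (-68)*2 = -474 - 1*(-136) = -474 + 136 = -338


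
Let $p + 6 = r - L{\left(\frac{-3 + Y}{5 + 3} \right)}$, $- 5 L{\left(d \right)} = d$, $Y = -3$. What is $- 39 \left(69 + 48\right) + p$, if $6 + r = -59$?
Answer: $- \frac{92683}{20} \approx -4634.1$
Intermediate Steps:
$r = -65$ ($r = -6 - 59 = -65$)
$L{\left(d \right)} = - \frac{d}{5}$
$p = - \frac{1423}{20}$ ($p = -6 - \left(65 - \frac{\left(-3 - 3\right) \frac{1}{5 + 3}}{5}\right) = -6 - \left(65 - \frac{\left(-6\right) \frac{1}{8}}{5}\right) = -6 - \left(65 - - \frac{3}{20}\right) = -6 - \frac{1303}{20} = - \frac{1423}{20} \approx -71.15$)
$- 39 \left(69 + 48\right) + p = - 39 \left(69 + 48\right) - \frac{1423}{20} = \left(-39\right) 117 - \frac{1423}{20} = -4563 - \frac{1423}{20} = - \frac{92683}{20}$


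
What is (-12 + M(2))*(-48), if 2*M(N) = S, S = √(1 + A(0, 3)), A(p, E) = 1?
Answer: 576 - 24*√2 ≈ 542.06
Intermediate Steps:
S = √2 (S = √(1 + 1) = √2 ≈ 1.4142)
M(N) = √2/2
(-12 + M(2))*(-48) = (-12 + √2/2)*(-48) = 576 - 24*√2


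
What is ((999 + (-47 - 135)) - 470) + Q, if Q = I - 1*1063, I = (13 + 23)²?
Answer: 580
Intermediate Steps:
I = 1296 (I = 36² = 1296)
Q = 233 (Q = 1296 - 1*1063 = 1296 - 1063 = 233)
((999 + (-47 - 135)) - 470) + Q = ((999 + (-47 - 135)) - 470) + 233 = ((999 - 182) - 470) + 233 = (817 - 470) + 233 = 347 + 233 = 580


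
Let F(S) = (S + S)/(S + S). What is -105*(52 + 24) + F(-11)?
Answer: -7979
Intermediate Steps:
F(S) = 1 (F(S) = (2*S)/((2*S)) = (2*S)*(1/(2*S)) = 1)
-105*(52 + 24) + F(-11) = -105*(52 + 24) + 1 = -105*76 + 1 = -7980 + 1 = -7979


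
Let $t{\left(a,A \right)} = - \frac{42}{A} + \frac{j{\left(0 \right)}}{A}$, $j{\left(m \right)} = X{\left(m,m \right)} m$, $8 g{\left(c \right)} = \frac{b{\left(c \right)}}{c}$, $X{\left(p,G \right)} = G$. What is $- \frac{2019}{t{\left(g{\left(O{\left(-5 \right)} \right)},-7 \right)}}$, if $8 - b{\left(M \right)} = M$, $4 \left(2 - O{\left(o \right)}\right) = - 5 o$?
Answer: $- \frac{673}{2} \approx -336.5$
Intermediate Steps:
$O{\left(o \right)} = 2 + \frac{5 o}{4}$ ($O{\left(o \right)} = 2 - \frac{\left(-5\right) o}{4} = 2 + \frac{5 o}{4}$)
$b{\left(M \right)} = 8 - M$
$g{\left(c \right)} = \frac{8 - c}{8 c}$ ($g{\left(c \right)} = \frac{\left(8 - c\right) \frac{1}{c}}{8} = \frac{\frac{1}{c} \left(8 - c\right)}{8} = \frac{8 - c}{8 c}$)
$j{\left(m \right)} = m^{2}$ ($j{\left(m \right)} = m m = m^{2}$)
$t{\left(a,A \right)} = - \frac{42}{A}$ ($t{\left(a,A \right)} = - \frac{42}{A} + \frac{0^{2}}{A} = - \frac{42}{A} + \frac{0}{A} = - \frac{42}{A} + 0 = - \frac{42}{A}$)
$- \frac{2019}{t{\left(g{\left(O{\left(-5 \right)} \right)},-7 \right)}} = - \frac{2019}{\left(-42\right) \frac{1}{-7}} = - \frac{2019}{\left(-42\right) \left(- \frac{1}{7}\right)} = - \frac{2019}{6} = \left(-2019\right) \frac{1}{6} = - \frac{673}{2}$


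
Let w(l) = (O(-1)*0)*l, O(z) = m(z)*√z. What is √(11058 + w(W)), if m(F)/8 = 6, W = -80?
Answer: √11058 ≈ 105.16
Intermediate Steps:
m(F) = 48 (m(F) = 8*6 = 48)
O(z) = 48*√z
w(l) = 0 (w(l) = ((48*√(-1))*0)*l = ((48*I)*0)*l = 0*l = 0)
√(11058 + w(W)) = √(11058 + 0) = √11058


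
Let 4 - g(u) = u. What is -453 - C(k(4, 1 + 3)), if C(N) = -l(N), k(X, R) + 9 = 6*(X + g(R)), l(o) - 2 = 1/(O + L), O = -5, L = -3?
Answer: -3609/8 ≈ -451.13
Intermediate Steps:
g(u) = 4 - u
l(o) = 15/8 (l(o) = 2 + 1/(-5 - 3) = 2 + 1/(-8) = 2 - 1/8 = 15/8)
k(X, R) = 15 - 6*R + 6*X (k(X, R) = -9 + 6*(X + (4 - R)) = -9 + 6*(4 + X - R) = -9 + (24 - 6*R + 6*X) = 15 - 6*R + 6*X)
C(N) = -15/8 (C(N) = -1*15/8 = -15/8)
-453 - C(k(4, 1 + 3)) = -453 - 1*(-15/8) = -453 + 15/8 = -3609/8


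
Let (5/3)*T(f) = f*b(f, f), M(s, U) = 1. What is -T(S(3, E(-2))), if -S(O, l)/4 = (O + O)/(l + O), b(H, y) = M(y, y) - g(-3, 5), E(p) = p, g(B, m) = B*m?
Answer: 1152/5 ≈ 230.40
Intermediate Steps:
b(H, y) = 16 (b(H, y) = 1 - (-3)*5 = 1 - 1*(-15) = 1 + 15 = 16)
S(O, l) = -8*O/(O + l) (S(O, l) = -4*(O + O)/(l + O) = -4*2*O/(O + l) = -8*O/(O + l))
T(f) = 48*f/5 (T(f) = 3*(f*16)/5 = 3*(16*f)/5 = 48*f/5)
-T(S(3, E(-2))) = -48*(-8*3/(3 - 2))/5 = -48*(-8*3/1)/5 = -48*(-8*3*1)/5 = -48*(-24)/5 = -1*(-1152/5) = 1152/5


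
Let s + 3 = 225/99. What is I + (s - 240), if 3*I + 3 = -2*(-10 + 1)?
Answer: -2593/11 ≈ -235.73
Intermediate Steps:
s = -8/11 (s = -3 + 225/99 = -3 + 225*(1/99) = -3 + 25/11 = -8/11 ≈ -0.72727)
I = 5 (I = -1 + (-2*(-10 + 1))/3 = -1 + (-2*(-9))/3 = -1 + (⅓)*18 = -1 + 6 = 5)
I + (s - 240) = 5 + (-8/11 - 240) = 5 - 2648/11 = -2593/11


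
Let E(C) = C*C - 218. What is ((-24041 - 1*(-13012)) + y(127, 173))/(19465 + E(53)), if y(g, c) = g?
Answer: -1817/3676 ≈ -0.49429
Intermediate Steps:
E(C) = -218 + C**2 (E(C) = C**2 - 218 = -218 + C**2)
((-24041 - 1*(-13012)) + y(127, 173))/(19465 + E(53)) = ((-24041 - 1*(-13012)) + 127)/(19465 + (-218 + 53**2)) = ((-24041 + 13012) + 127)/(19465 + (-218 + 2809)) = (-11029 + 127)/(19465 + 2591) = -10902/22056 = -10902*1/22056 = -1817/3676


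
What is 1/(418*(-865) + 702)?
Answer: -1/360868 ≈ -2.7711e-6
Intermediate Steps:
1/(418*(-865) + 702) = 1/(-361570 + 702) = 1/(-360868) = -1/360868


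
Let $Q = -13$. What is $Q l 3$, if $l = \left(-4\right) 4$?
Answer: $624$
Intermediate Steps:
$l = -16$
$Q l 3 = \left(-13\right) \left(-16\right) 3 = 208 \cdot 3 = 624$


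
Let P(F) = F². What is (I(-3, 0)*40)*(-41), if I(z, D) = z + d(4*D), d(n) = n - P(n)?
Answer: 4920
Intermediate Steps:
d(n) = n - n²
I(z, D) = z + 4*D*(1 - 4*D) (I(z, D) = z + (4*D)*(1 - 4*D) = z + 4*D*(1 - 4*D))
(I(-3, 0)*40)*(-41) = ((-3 - 16*0² + 4*0)*40)*(-41) = ((-3 - 16*0 + 0)*40)*(-41) = ((-3 + 0 + 0)*40)*(-41) = -3*40*(-41) = -120*(-41) = 4920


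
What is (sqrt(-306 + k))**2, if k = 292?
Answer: -14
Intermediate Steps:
(sqrt(-306 + k))**2 = (sqrt(-306 + 292))**2 = (sqrt(-14))**2 = (I*sqrt(14))**2 = -14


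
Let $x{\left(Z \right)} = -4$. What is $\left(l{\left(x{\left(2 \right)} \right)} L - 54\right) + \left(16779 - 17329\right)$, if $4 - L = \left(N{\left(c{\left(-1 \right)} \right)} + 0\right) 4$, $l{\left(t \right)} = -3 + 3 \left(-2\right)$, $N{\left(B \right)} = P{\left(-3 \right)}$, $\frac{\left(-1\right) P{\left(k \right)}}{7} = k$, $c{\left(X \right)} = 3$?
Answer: $116$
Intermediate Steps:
$P{\left(k \right)} = - 7 k$
$N{\left(B \right)} = 21$ ($N{\left(B \right)} = \left(-7\right) \left(-3\right) = 21$)
$l{\left(t \right)} = -9$ ($l{\left(t \right)} = -3 - 6 = -9$)
$L = -80$ ($L = 4 - \left(21 + 0\right) 4 = 4 - 21 \cdot 4 = 4 - 84 = -80$)
$\left(l{\left(x{\left(2 \right)} \right)} L - 54\right) + \left(16779 - 17329\right) = \left(\left(-9\right) \left(-80\right) - 54\right) + \left(16779 - 17329\right) = \left(720 - 54\right) - 550 = 666 - 550 = 116$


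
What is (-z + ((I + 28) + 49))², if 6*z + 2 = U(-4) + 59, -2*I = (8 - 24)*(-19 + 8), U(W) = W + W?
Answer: 13225/36 ≈ 367.36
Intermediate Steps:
U(W) = 2*W
I = -88 (I = -(8 - 24)*(-19 + 8)/2 = -(-8)*(-11) = -½*176 = -88)
z = 49/6 (z = -⅓ + (2*(-4) + 59)/6 = -⅓ + (-8 + 59)/6 = -⅓ + (⅙)*51 = -⅓ + 17/2 = 49/6 ≈ 8.1667)
(-z + ((I + 28) + 49))² = (-1*49/6 + ((-88 + 28) + 49))² = (-49/6 + (-60 + 49))² = (-49/6 - 11)² = (-115/6)² = 13225/36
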